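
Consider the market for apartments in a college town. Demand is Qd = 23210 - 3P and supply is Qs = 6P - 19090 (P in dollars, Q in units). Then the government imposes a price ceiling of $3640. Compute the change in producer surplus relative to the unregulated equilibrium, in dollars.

Equilibrium: 23210 - 3P = 6P - 19090, so 42300 = 9P and P* = 4700, Q* = 9110.
The ceiling of 3640 is below the equilibrium price 4700, so it binds.
At P = 3640: Qd = 23210 - 3·3640 = 12290 and Qs = 6·3640 - 19090 = 2750.
Producer surplus without the control is ½ · (4700 - 9545/3) · 9110 = 20748025/3.
With the ceiling, producers sell 2750 units at 3640, so PS = ½ · (3640 - 9545/3) · 2750 = 1890625/3.
Change in producer surplus = 1890625/3 - 20748025/3 = -6285800.

-6285800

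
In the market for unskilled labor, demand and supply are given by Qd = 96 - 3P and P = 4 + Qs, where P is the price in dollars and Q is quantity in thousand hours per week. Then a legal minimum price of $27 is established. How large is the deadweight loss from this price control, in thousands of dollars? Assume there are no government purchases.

Rearranging supply gives Qs = P - 4. Without the control the market clears where 96 - 3P = P - 4, i.e. P* = 25 and Q* = 21.
The floor of 27 is above the equilibrium price 25, so it binds.
At P = 27: Qd = 96 - 3·27 = 15 and Qs = 27 - 4 = 23.
Quantity traded falls to 15. At Q = 15 the demand price is (96 - 15)/3 = 27 and the supply price is 4 + 15 = 19.
Deadweight loss = ½ · (27 - 19) · (21 - 15) = ½ · 8 · 6 = 24.

24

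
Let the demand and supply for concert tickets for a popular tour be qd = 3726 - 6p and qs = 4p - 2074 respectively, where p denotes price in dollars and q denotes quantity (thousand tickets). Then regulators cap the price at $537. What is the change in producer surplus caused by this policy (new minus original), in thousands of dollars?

Setting quantity demanded equal to quantity supplied, 3726 - 6p = 4p - 2074, gives p* = 580 and q* = 246.
Since 537 < 580, the ceiling is binding.
At p = 537: qd = 3726 - 6·537 = 504 and qs = 4·537 - 2074 = 74.
Producer surplus without the control is ½ · (580 - 518.5) · 246 = 7564.5.
With the ceiling, producers sell 74 units at 537, so PS = ½ · (537 - 518.5) · 74 = 684.5.
Change in producer surplus = 684.5 - 7564.5 = -6880.

-6880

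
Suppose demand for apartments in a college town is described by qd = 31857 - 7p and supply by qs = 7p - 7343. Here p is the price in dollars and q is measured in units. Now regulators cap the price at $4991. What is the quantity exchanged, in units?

12257

Without the control the market clears where 31857 - 7p = 7p - 7343, i.e. p* = 2800 and q* = 12257.
The ceiling of 4991 is above the equilibrium price 2800, so it is not binding; the market clears at p* = 2800, q* = 12257.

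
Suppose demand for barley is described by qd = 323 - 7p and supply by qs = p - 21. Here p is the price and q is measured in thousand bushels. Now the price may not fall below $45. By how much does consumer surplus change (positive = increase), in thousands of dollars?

-30

Without the control the market clears where 323 - 7p = p - 21, i.e. p* = 43 and q* = 22.
The floor of 45 is above the equilibrium price 43, so it binds.
At p = 45: qd = 323 - 7·45 = 8 and qs = 45 - 21 = 24.
Consumer surplus without the control is ½ · (323/7 - 43) · 22 = 242/7.
With the floor, consumers buy 8 units at 45, so CS = ½ · (323/7 - 45) · 8 = 32/7.
Change in consumer surplus = 32/7 - 242/7 = -30.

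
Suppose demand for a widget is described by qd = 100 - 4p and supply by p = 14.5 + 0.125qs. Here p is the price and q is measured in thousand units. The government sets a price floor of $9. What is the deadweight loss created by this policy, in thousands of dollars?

0

Rearranging supply gives qs = 8p - 116. Without the control the market clears where 100 - 4p = 8p - 116, i.e. p* = 18 and q* = 28.
Since 9 is below p* = 18, the floor does not bind and the free-market outcome prevails.
Since the control does not bind, no trades are prevented and deadweight loss is zero.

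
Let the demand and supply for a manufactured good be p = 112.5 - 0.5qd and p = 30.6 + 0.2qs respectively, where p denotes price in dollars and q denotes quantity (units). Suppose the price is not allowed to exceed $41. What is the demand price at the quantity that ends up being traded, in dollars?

Rearranging demand gives qd = 225 - 2p; rearranging supply gives qs = 5p - 153. Without the control the market clears where 225 - 2p = 5p - 153, i.e. p* = 54 and q* = 117.
Since 41 < 54, the ceiling is binding.
At p = 41: qd = 225 - 2·41 = 143 and qs = 5·41 - 153 = 52.
Only 52 units reach the market. On the demand curve, the marginal buyer's willingness to pay at q = 52 is (225 - 52)/2 = 86.5.

86.5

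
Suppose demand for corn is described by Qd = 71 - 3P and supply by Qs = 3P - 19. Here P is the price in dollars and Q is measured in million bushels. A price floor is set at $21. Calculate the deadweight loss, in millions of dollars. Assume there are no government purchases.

In a free market, 71 - 3P = 3P - 19 gives the equilibrium P* = 15, Q* = 26.
Since 21 > 15, the floor is binding.
At P = 21: Qd = 71 - 3·21 = 8 and Qs = 3·21 - 19 = 44.
Quantity traded falls to 8. At Q = 8 the demand price is (71 - 8)/3 = 21 and the supply price is (19 + 8)/3 = 9.
Deadweight loss = ½ · (21 - 9) · (26 - 8) = ½ · 12 · 18 = 108.

108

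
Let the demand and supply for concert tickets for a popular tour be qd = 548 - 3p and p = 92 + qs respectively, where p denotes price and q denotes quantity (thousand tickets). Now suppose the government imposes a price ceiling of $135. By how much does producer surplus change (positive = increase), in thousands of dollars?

-1387.5

Rearranging supply gives qs = p - 92. Equilibrium: 548 - 3p = p - 92, so 640 = 4p and p* = 160, q* = 68.
Because the ceiling (135) lies below the market-clearing price, it is binding.
At p = 135: qd = 548 - 3·135 = 143 and qs = 135 - 92 = 43.
Producer surplus without the control is ½ · (160 - 92) · 68 = 2312.
With the ceiling, producers sell 43 units at 135, so PS = ½ · (135 - 92) · 43 = 924.5.
Change in producer surplus = 924.5 - 2312 = -1387.5.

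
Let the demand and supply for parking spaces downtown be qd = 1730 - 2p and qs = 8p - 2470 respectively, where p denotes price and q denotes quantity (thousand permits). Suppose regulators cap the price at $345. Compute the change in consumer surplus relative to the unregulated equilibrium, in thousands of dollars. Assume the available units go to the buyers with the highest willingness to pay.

Without the control the market clears where 1730 - 2p = 8p - 2470, i.e. p* = 420 and q* = 890.
Because the ceiling (345) lies below the market-clearing price, it is binding.
At p = 345: qd = 1730 - 2·345 = 1040 and qs = 8·345 - 2470 = 290.
Consumer surplus without the control is ½ · (865 - 420) · 890 = 198025.
With the ceiling, 290 units are sold at 345 (assume they go to the highest-value buyers). The demand price at q = 290 is 720, so CS = ½ · [(865 - 345) + (720 - 345)] · 290 = 129775.
Change in consumer surplus = 129775 - 198025 = -68250.

-68250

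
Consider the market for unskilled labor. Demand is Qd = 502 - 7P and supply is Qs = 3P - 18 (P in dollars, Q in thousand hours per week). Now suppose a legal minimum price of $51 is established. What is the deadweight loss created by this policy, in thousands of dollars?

Setting quantity demanded equal to quantity supplied, 502 - 7P = 3P - 18, gives P* = 52 and Q* = 138.
The floor of 51 is below the equilibrium price 52, so it is not binding; the market clears at P* = 52, Q* = 138.
Since the control does not bind, no trades are prevented and deadweight loss is zero.

0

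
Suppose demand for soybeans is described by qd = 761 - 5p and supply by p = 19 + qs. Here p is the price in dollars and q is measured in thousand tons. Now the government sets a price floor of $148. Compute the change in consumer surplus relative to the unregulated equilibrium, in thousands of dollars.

-1188

Rearranging supply gives qs = p - 19. In a free market, 761 - 5p = p - 19 gives the equilibrium p* = 130, q* = 111.
The floor of 148 is above the equilibrium price 130, so it binds.
At p = 148: qd = 761 - 5·148 = 21 and qs = 148 - 19 = 129.
Consumer surplus without the control is ½ · (152.2 - 130) · 111 = 1232.1.
With the floor, consumers buy 21 units at 148, so CS = ½ · (152.2 - 148) · 21 = 44.1.
Change in consumer surplus = 44.1 - 1232.1 = -1188.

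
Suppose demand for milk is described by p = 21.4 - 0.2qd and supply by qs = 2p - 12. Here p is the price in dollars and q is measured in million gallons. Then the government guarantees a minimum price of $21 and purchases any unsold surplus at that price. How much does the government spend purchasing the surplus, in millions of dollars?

Rearranging demand gives qd = 107 - 5p. Without the control the market clears where 107 - 5p = 2p - 12, i.e. p* = 17 and q* = 22.
Since 21 > 17, the floor is binding.
At p = 21: qd = 107 - 5·21 = 2 and qs = 2·21 - 12 = 30.
Surplus = qs - qd = 28.
Government expenditure = surplus × support price = 28 × 21 = 588.

588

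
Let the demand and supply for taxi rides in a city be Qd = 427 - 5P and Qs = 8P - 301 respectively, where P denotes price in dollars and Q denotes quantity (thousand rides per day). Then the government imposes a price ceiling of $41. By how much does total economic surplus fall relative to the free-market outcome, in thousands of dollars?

2340

In a free market, 427 - 5P = 8P - 301 gives the equilibrium P* = 56, Q* = 147.
The ceiling of 41 is below the equilibrium price 56, so it binds.
At P = 41: Qd = 427 - 5·41 = 222 and Qs = 8·41 - 301 = 27.
Quantity traded falls to 27. At Q = 27 the demand price is (427 - 27)/5 = 80 and the supply price is (301 + 27)/8 = 41.
Deadweight loss = ½ · (80 - 41) · (147 - 27) = ½ · 39 · 120 = 2340.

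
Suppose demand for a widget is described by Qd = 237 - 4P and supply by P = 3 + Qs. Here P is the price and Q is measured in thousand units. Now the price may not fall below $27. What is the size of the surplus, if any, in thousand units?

Rearranging supply gives Qs = P - 3. Setting quantity demanded equal to quantity supplied, 237 - 4P = P - 3, gives P* = 48 and Q* = 45.
The floor of 27 is below the equilibrium price 48, so it is not binding; the market clears at P* = 48, Q* = 45.
Since the control does not bind, there is no surplus.

0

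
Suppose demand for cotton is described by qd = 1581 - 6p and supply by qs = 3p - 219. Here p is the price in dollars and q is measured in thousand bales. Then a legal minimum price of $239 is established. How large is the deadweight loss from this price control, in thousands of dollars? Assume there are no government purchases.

Setting quantity demanded equal to quantity supplied, 1581 - 6p = 3p - 219, gives p* = 200 and q* = 381.
The floor of 239 is above the equilibrium price 200, so it binds.
At p = 239: qd = 1581 - 6·239 = 147 and qs = 3·239 - 219 = 498.
Quantity traded falls to 147. At q = 147 the demand price is (1581 - 147)/6 = 239 and the supply price is (219 + 147)/3 = 122.
Deadweight loss = ½ · (239 - 122) · (381 - 147) = ½ · 117 · 234 = 13689.

13689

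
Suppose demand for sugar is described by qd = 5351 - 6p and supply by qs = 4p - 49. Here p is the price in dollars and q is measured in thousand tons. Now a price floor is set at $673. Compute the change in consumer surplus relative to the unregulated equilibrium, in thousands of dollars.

Equilibrium: 5351 - 6p = 4p - 49, so 5400 = 10p and p* = 540, q* = 2111.
Because the floor (673) lies above the market-clearing price, it is binding.
At p = 673: qd = 5351 - 6·673 = 1313 and qs = 4·673 - 49 = 2643.
Consumer surplus without the control is ½ · (5351/6 - 540) · 2111 = 4456321/12.
With the floor, consumers buy 1313 units at 673, so CS = ½ · (5351/6 - 673) · 1313 = 1723969/12.
Change in consumer surplus = 1723969/12 - 4456321/12 = -227696.

-227696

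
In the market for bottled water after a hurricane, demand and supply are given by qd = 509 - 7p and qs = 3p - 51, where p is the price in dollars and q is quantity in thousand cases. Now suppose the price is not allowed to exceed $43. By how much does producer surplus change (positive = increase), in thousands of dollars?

-1267.5

Without the control the market clears where 509 - 7p = 3p - 51, i.e. p* = 56 and q* = 117.
Since 43 < 56, the ceiling is binding.
At p = 43: qd = 509 - 7·43 = 208 and qs = 3·43 - 51 = 78.
Producer surplus without the control is ½ · (56 - 17) · 117 = 2281.5.
With the ceiling, producers sell 78 units at 43, so PS = ½ · (43 - 17) · 78 = 1014.
Change in producer surplus = 1014 - 2281.5 = -1267.5.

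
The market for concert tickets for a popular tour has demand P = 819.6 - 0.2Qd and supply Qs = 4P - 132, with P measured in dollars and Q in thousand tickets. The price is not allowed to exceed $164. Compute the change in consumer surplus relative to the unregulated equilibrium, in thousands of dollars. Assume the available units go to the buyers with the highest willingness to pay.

10526.4

Rearranging demand gives Qd = 4098 - 5P. Without the control the market clears where 4098 - 5P = 4P - 132, i.e. P* = 470 and Q* = 1748.
Because the ceiling (164) lies below the market-clearing price, it is binding.
At P = 164: Qd = 4098 - 5·164 = 3278 and Qs = 4·164 - 132 = 524.
Consumer surplus without the control is ½ · (819.6 - 470) · 1748 = 305550.4.
With the ceiling, 524 units are sold at 164 (assume they go to the highest-value buyers). The demand price at Q = 524 is 714.8, so CS = ½ · [(819.6 - 164) + (714.8 - 164)] · 524 = 316076.8.
Change in consumer surplus = 316076.8 - 305550.4 = 10526.4.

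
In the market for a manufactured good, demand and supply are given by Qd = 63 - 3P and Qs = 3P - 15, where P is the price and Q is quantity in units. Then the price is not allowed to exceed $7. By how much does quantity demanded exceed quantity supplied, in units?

In a free market, 63 - 3P = 3P - 15 gives the equilibrium P* = 13, Q* = 24.
Since 7 < 13, the ceiling is binding.
At P = 7: Qd = 63 - 3·7 = 42 and Qs = 3·7 - 15 = 6.
Shortage = Qd - Qs = 42 - 6 = 36.

36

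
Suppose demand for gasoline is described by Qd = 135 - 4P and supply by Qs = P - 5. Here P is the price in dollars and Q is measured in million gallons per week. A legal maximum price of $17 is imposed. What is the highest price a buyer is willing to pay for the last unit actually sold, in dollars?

In a free market, 135 - 4P = P - 5 gives the equilibrium P* = 28, Q* = 23.
Because the ceiling (17) lies below the market-clearing price, it is binding.
At P = 17: Qd = 135 - 4·17 = 67 and Qs = 17 - 5 = 12.
Only 12 units reach the market. On the demand curve, the marginal buyer's willingness to pay at Q = 12 is (135 - 12)/4 = 30.75.

30.75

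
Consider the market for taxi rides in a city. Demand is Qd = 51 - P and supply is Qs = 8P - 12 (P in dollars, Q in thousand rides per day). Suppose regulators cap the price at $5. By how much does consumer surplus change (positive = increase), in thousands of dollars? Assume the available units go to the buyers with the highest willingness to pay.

-72

In a free market, 51 - P = 8P - 12 gives the equilibrium P* = 7, Q* = 44.
Since 5 < 7, the ceiling is binding.
At P = 5: Qd = 51 - 5 = 46 and Qs = 8·5 - 12 = 28.
Consumer surplus without the control is ½ · (51 - 7) · 44 = 968.
With the ceiling, 28 units are sold at 5 (assume they go to the highest-value buyers). The demand price at Q = 28 is 23, so CS = ½ · [(51 - 5) + (23 - 5)] · 28 = 896.
Change in consumer surplus = 896 - 968 = -72.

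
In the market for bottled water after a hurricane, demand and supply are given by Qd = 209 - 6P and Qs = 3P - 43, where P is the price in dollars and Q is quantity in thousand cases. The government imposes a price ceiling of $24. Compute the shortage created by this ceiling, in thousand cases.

Setting quantity demanded equal to quantity supplied, 209 - 6P = 3P - 43, gives P* = 28 and Q* = 41.
Since 24 < 28, the ceiling is binding.
At P = 24: Qd = 209 - 6·24 = 65 and Qs = 3·24 - 43 = 29.
Shortage = Qd - Qs = 65 - 29 = 36.

36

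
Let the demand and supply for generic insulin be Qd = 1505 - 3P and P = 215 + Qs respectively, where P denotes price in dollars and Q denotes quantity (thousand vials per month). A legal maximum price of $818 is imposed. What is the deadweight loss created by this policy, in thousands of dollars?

0

Rearranging supply gives Qs = P - 215. Without the control the market clears where 1505 - 3P = P - 215, i.e. P* = 430 and Q* = 215.
The ceiling of 818 is above the equilibrium price 430, so it is not binding; the market clears at P* = 430, Q* = 215.
Since the control does not bind, no trades are prevented and deadweight loss is zero.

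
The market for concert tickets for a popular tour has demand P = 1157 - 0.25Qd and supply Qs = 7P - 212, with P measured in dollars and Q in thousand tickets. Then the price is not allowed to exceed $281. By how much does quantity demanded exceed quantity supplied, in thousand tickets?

Rearranging demand gives Qd = 4628 - 4P. Equilibrium: 4628 - 4P = 7P - 212, so 4840 = 11P and P* = 440, Q* = 2868.
Since 281 < 440, the ceiling is binding.
At P = 281: Qd = 4628 - 4·281 = 3504 and Qs = 7·281 - 212 = 1755.
Shortage = Qd - Qs = 3504 - 1755 = 1749.

1749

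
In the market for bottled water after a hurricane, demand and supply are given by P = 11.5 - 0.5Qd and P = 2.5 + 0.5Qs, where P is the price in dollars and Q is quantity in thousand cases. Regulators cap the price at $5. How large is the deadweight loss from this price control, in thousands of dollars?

8

Rearranging demand gives Qd = 23 - 2P; rearranging supply gives Qs = 2P - 5. Equilibrium: 23 - 2P = 2P - 5, so 28 = 4P and P* = 7, Q* = 9.
Since 5 < 7, the ceiling is binding.
At P = 5: Qd = 23 - 2·5 = 13 and Qs = 2·5 - 5 = 5.
Quantity traded falls to 5. At Q = 5 the demand price is (23 - 5)/2 = 9 and the supply price is (5 + 5)/2 = 5.
Deadweight loss = ½ · (9 - 5) · (9 - 5) = ½ · 4 · 4 = 8.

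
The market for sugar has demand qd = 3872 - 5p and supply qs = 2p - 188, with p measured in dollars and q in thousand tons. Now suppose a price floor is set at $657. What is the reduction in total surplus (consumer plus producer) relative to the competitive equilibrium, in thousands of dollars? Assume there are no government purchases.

51878.75

Without the control the market clears where 3872 - 5p = 2p - 188, i.e. p* = 580 and q* = 972.
Because the floor (657) lies above the market-clearing price, it is binding.
At p = 657: qd = 3872 - 5·657 = 587 and qs = 2·657 - 188 = 1126.
Quantity traded falls to 587. At q = 587 the demand price is (3872 - 587)/5 = 657 and the supply price is (188 + 587)/2 = 387.5.
Deadweight loss = ½ · (657 - 387.5) · (972 - 587) = ½ · 269.5 · 385 = 51878.75.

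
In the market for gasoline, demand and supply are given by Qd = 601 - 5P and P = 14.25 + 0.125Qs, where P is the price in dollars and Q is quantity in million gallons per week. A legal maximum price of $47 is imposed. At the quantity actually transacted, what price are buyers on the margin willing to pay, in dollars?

67.8

Rearranging supply gives Qs = 8P - 114. In a free market, 601 - 5P = 8P - 114 gives the equilibrium P* = 55, Q* = 326.
Since 47 < 55, the ceiling is binding.
At P = 47: Qd = 601 - 5·47 = 366 and Qs = 8·47 - 114 = 262.
Only 262 units reach the market. On the demand curve, the marginal buyer's willingness to pay at Q = 262 is (601 - 262)/5 = 67.8.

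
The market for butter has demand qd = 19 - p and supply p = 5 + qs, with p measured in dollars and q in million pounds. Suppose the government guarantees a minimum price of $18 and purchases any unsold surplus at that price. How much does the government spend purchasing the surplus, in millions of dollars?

216

Rearranging supply gives qs = p - 5. Equilibrium: 19 - p = p - 5, so 24 = 2p and p* = 12, q* = 7.
Since 18 > 12, the floor is binding.
At p = 18: qd = 19 - 18 = 1 and qs = 18 - 5 = 13.
Surplus = qs - qd = 12.
Government expenditure = surplus × support price = 12 × 18 = 216.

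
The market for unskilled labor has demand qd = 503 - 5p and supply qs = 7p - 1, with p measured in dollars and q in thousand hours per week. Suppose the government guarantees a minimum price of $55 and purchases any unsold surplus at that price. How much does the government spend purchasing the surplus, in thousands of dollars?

Setting quantity demanded equal to quantity supplied, 503 - 5p = 7p - 1, gives p* = 42 and q* = 293.
Since 55 > 42, the floor is binding.
At p = 55: qd = 503 - 5·55 = 228 and qs = 7·55 - 1 = 384.
Surplus = qs - qd = 156.
Government expenditure = surplus × support price = 156 × 55 = 8580.

8580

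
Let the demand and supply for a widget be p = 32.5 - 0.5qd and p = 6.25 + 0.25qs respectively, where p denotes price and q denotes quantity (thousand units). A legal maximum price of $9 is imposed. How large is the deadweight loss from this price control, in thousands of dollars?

Rearranging demand gives qd = 65 - 2p; rearranging supply gives qs = 4p - 25. Setting quantity demanded equal to quantity supplied, 65 - 2p = 4p - 25, gives p* = 15 and q* = 35.
The ceiling of 9 is below the equilibrium price 15, so it binds.
At p = 9: qd = 65 - 2·9 = 47 and qs = 4·9 - 25 = 11.
Quantity traded falls to 11. At q = 11 the demand price is (65 - 11)/2 = 27 and the supply price is (25 + 11)/4 = 9.
Deadweight loss = ½ · (27 - 9) · (35 - 11) = ½ · 18 · 24 = 216.

216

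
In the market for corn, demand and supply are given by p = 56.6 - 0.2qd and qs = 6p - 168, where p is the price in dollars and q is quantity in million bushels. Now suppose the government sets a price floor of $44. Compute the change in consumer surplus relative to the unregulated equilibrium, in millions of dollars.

-211.5

Rearranging demand gives qd = 283 - 5p. Equilibrium: 283 - 5p = 6p - 168, so 451 = 11p and p* = 41, q* = 78.
The floor of 44 is above the equilibrium price 41, so it binds.
At p = 44: qd = 283 - 5·44 = 63 and qs = 6·44 - 168 = 96.
Consumer surplus without the control is ½ · (56.6 - 41) · 78 = 608.4.
With the floor, consumers buy 63 units at 44, so CS = ½ · (56.6 - 44) · 63 = 396.9.
Change in consumer surplus = 396.9 - 608.4 = -211.5.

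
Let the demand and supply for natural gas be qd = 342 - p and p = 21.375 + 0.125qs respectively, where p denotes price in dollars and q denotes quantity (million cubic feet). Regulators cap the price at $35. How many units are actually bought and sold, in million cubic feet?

Rearranging supply gives qs = 8p - 171. Without the control the market clears where 342 - p = 8p - 171, i.e. p* = 57 and q* = 285.
The ceiling of 35 is below the equilibrium price 57, so it binds.
At p = 35: qd = 342 - 35 = 307 and qs = 8·35 - 171 = 109.
The quantity actually transacted is the short side, supply: 109.

109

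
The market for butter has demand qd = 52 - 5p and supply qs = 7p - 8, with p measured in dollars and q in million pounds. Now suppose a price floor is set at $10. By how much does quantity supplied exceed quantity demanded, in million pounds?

60

In a free market, 52 - 5p = 7p - 8 gives the equilibrium p* = 5, q* = 27.
Because the floor (10) lies above the market-clearing price, it is binding.
At p = 10: qd = 52 - 5·10 = 2 and qs = 7·10 - 8 = 62.
Surplus = qs - qd = 62 - 2 = 60.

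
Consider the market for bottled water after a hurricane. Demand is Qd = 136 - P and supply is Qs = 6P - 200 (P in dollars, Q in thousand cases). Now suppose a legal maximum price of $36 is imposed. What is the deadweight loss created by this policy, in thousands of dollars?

3024

Without the control the market clears where 136 - P = 6P - 200, i.e. P* = 48 and Q* = 88.
Because the ceiling (36) lies below the market-clearing price, it is binding.
At P = 36: Qd = 136 - 36 = 100 and Qs = 6·36 - 200 = 16.
Quantity traded falls to 16. At Q = 16 the demand price is 136 - 16 = 120 and the supply price is (200 + 16)/6 = 36.
Deadweight loss = ½ · (120 - 36) · (88 - 16) = ½ · 84 · 72 = 3024.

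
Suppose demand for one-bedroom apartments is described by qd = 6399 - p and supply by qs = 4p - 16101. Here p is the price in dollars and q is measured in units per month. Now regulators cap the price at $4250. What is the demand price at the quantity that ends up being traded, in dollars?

In a free market, 6399 - p = 4p - 16101 gives the equilibrium p* = 4500, q* = 1899.
Since 4250 < 4500, the ceiling is binding.
At p = 4250: qd = 6399 - 4250 = 2149 and qs = 4·4250 - 16101 = 899.
Only 899 units reach the market. On the demand curve, the marginal buyer's willingness to pay at q = 899 is (6399 - 899) = 5500.

5500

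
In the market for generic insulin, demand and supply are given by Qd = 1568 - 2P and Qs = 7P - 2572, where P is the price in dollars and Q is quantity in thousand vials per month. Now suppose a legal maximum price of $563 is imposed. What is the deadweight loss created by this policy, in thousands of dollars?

0

Without the control the market clears where 1568 - 2P = 7P - 2572, i.e. P* = 460 and Q* = 648.
The ceiling of 563 is above the equilibrium price 460, so it is not binding; the market clears at P* = 460, Q* = 648.
Since the control does not bind, no trades are prevented and deadweight loss is zero.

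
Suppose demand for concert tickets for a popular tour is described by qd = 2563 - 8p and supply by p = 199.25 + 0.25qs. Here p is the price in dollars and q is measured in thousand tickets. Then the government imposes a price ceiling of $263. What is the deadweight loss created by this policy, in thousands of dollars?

Rearranging supply gives qs = 4p - 797. Without the control the market clears where 2563 - 8p = 4p - 797, i.e. p* = 280 and q* = 323.
The ceiling of 263 is below the equilibrium price 280, so it binds.
At p = 263: qd = 2563 - 8·263 = 459 and qs = 4·263 - 797 = 255.
Quantity traded falls to 255. At q = 255 the demand price is (2563 - 255)/8 = 288.5 and the supply price is (797 + 255)/4 = 263.
Deadweight loss = ½ · (288.5 - 263) · (323 - 255) = ½ · 25.5 · 68 = 867.

867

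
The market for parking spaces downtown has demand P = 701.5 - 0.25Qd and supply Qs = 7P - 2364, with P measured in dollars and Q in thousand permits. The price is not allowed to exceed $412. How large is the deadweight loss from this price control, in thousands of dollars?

Rearranging demand gives Qd = 2806 - 4P. Setting quantity demanded equal to quantity supplied, 2806 - 4P = 7P - 2364, gives P* = 470 and Q* = 926.
The ceiling of 412 is below the equilibrium price 470, so it binds.
At P = 412: Qd = 2806 - 4·412 = 1158 and Qs = 7·412 - 2364 = 520.
Quantity traded falls to 520. At Q = 520 the demand price is (2806 - 520)/4 = 571.5 and the supply price is (2364 + 520)/7 = 412.
Deadweight loss = ½ · (571.5 - 412) · (926 - 520) = ½ · 159.5 · 406 = 32378.5.

32378.5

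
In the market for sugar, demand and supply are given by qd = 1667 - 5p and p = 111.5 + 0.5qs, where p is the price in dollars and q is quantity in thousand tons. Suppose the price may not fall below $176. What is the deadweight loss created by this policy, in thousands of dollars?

0

Rearranging supply gives qs = 2p - 223. Setting quantity demanded equal to quantity supplied, 1667 - 5p = 2p - 223, gives p* = 270 and q* = 317.
The floor of 176 is below the equilibrium price 270, so it is not binding; the market clears at p* = 270, q* = 317.
Since the control does not bind, no trades are prevented and deadweight loss is zero.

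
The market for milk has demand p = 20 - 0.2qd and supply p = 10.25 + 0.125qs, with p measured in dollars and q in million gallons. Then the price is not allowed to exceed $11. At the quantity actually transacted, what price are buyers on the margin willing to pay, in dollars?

18.8

Rearranging demand gives qd = 100 - 5p; rearranging supply gives qs = 8p - 82. In a free market, 100 - 5p = 8p - 82 gives the equilibrium p* = 14, q* = 30.
Since 11 < 14, the ceiling is binding.
At p = 11: qd = 100 - 5·11 = 45 and qs = 8·11 - 82 = 6.
Only 6 units reach the market. On the demand curve, the marginal buyer's willingness to pay at q = 6 is (100 - 6)/5 = 18.8.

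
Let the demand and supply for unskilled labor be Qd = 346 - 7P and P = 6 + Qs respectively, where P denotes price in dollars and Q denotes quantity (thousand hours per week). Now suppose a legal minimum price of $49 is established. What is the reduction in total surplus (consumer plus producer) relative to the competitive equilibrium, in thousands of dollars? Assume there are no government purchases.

700

Rearranging supply gives Qs = P - 6. Equilibrium: 346 - 7P = P - 6, so 352 = 8P and P* = 44, Q* = 38.
The floor of 49 is above the equilibrium price 44, so it binds.
At P = 49: Qd = 346 - 7·49 = 3 and Qs = 49 - 6 = 43.
Quantity traded falls to 3. At Q = 3 the demand price is (346 - 3)/7 = 49 and the supply price is 6 + 3 = 9.
Deadweight loss = ½ · (49 - 9) · (38 - 3) = ½ · 40 · 35 = 700.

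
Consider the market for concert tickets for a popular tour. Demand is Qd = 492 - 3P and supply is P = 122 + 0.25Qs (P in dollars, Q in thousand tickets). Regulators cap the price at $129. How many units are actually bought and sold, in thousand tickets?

28

Rearranging supply gives Qs = 4P - 488. Equilibrium: 492 - 3P = 4P - 488, so 980 = 7P and P* = 140, Q* = 72.
The ceiling of 129 is below the equilibrium price 140, so it binds.
At P = 129: Qd = 492 - 3·129 = 105 and Qs = 4·129 - 488 = 28.
The quantity actually transacted is the short side, supply: 28.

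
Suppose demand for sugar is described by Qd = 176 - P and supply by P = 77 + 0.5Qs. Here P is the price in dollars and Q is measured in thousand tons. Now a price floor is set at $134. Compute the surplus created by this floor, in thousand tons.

72

Rearranging supply gives Qs = 2P - 154. Without the control the market clears where 176 - P = 2P - 154, i.e. P* = 110 and Q* = 66.
Since 134 > 110, the floor is binding.
At P = 134: Qd = 176 - 134 = 42 and Qs = 2·134 - 154 = 114.
Surplus = Qs - Qd = 114 - 42 = 72.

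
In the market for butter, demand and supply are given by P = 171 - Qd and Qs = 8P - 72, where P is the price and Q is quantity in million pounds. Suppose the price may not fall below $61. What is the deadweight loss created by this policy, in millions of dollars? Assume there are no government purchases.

Rearranging demand gives Qd = 171 - P. Without the control the market clears where 171 - P = 8P - 72, i.e. P* = 27 and Q* = 144.
Since 61 > 27, the floor is binding.
At P = 61: Qd = 171 - 61 = 110 and Qs = 8·61 - 72 = 416.
Quantity traded falls to 110. At Q = 110 the demand price is 171 - 110 = 61 and the supply price is (72 + 110)/8 = 22.75.
Deadweight loss = ½ · (61 - 22.75) · (144 - 110) = ½ · 38.25 · 34 = 650.25.

650.25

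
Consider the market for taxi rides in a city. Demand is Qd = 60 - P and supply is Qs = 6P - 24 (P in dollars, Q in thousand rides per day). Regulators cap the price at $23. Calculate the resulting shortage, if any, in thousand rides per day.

Setting quantity demanded equal to quantity supplied, 60 - P = 6P - 24, gives P* = 12 and Q* = 48.
The ceiling of 23 is above the equilibrium price 12, so it is not binding; the market clears at P* = 12, Q* = 48.
Since the control does not bind, there is no shortage.

0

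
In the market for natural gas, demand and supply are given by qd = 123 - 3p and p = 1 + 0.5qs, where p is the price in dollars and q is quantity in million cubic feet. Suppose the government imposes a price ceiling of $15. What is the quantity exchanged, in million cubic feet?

28

Rearranging supply gives qs = 2p - 2. In a free market, 123 - 3p = 2p - 2 gives the equilibrium p* = 25, q* = 48.
The ceiling of 15 is below the equilibrium price 25, so it binds.
At p = 15: qd = 123 - 3·15 = 78 and qs = 2·15 - 2 = 28.
The quantity actually transacted is the short side, supply: 28.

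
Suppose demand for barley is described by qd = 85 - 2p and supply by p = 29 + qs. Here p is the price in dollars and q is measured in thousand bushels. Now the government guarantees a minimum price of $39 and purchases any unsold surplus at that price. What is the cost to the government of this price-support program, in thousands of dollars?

117

Rearranging supply gives qs = p - 29. Equilibrium: 85 - 2p = p - 29, so 114 = 3p and p* = 38, q* = 9.
Because the floor (39) lies above the market-clearing price, it is binding.
At p = 39: qd = 85 - 2·39 = 7 and qs = 39 - 29 = 10.
Surplus = qs - qd = 3.
Government expenditure = surplus × support price = 3 × 39 = 117.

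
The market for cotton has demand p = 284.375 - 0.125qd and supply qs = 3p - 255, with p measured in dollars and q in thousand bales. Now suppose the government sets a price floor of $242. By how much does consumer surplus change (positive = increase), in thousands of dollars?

Rearranging demand gives qd = 2275 - 8p. Equilibrium: 2275 - 8p = 3p - 255, so 2530 = 11p and p* = 230, q* = 435.
Since 242 > 230, the floor is binding.
At p = 242: qd = 2275 - 8·242 = 339 and qs = 3·242 - 255 = 471.
Consumer surplus without the control is ½ · (284.375 - 230) · 435 = 11826.5625.
With the floor, consumers buy 339 units at 242, so CS = ½ · (284.375 - 242) · 339 = 7182.5625.
Change in consumer surplus = 7182.5625 - 11826.5625 = -4644.

-4644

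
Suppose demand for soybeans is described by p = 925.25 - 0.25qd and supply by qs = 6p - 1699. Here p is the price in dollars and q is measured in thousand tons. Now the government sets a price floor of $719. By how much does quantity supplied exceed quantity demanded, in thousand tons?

1790

Rearranging demand gives qd = 3701 - 4p. In a free market, 3701 - 4p = 6p - 1699 gives the equilibrium p* = 540, q* = 1541.
The floor of 719 is above the equilibrium price 540, so it binds.
At p = 719: qd = 3701 - 4·719 = 825 and qs = 6·719 - 1699 = 2615.
Surplus = qs - qd = 2615 - 825 = 1790.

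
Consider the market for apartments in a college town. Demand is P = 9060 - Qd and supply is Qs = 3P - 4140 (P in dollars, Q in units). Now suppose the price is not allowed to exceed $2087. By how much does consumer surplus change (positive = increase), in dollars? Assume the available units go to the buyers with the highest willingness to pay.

Rearranging demand gives Qd = 9060 - P. Setting quantity demanded equal to quantity supplied, 9060 - P = 3P - 4140, gives P* = 3300 and Q* = 5760.
Since 2087 < 3300, the ceiling is binding.
At P = 2087: Qd = 9060 - 2087 = 6973 and Qs = 3·2087 - 4140 = 2121.
Consumer surplus without the control is ½ · (9060 - 3300) · 5760 = 16588800.
With the ceiling, 2121 units are sold at 2087 (assume they go to the highest-value buyers). The demand price at Q = 2121 is 6939, so CS = ½ · [(9060 - 2087) + (6939 - 2087)] · 2121 = 12540412.5.
Change in consumer surplus = 12540412.5 - 16588800 = -4048387.5.

-4048387.5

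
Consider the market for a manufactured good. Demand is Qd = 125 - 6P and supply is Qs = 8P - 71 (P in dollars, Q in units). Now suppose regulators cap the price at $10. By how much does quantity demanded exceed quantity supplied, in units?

Equilibrium: 125 - 6P = 8P - 71, so 196 = 14P and P* = 14, Q* = 41.
Because the ceiling (10) lies below the market-clearing price, it is binding.
At P = 10: Qd = 125 - 6·10 = 65 and Qs = 8·10 - 71 = 9.
Shortage = Qd - Qs = 65 - 9 = 56.

56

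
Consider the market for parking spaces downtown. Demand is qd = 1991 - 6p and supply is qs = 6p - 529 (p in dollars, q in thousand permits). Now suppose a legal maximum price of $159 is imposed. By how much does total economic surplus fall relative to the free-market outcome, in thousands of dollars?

15606

Equilibrium: 1991 - 6p = 6p - 529, so 2520 = 12p and p* = 210, q* = 731.
The ceiling of 159 is below the equilibrium price 210, so it binds.
At p = 159: qd = 1991 - 6·159 = 1037 and qs = 6·159 - 529 = 425.
Quantity traded falls to 425. At q = 425 the demand price is (1991 - 425)/6 = 261 and the supply price is (529 + 425)/6 = 159.
Deadweight loss = ½ · (261 - 159) · (731 - 425) = ½ · 102 · 306 = 15606.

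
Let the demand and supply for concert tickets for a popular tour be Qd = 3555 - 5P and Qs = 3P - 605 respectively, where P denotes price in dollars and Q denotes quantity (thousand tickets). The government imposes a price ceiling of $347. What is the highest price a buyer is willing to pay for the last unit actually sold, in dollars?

623.8

Equilibrium: 3555 - 5P = 3P - 605, so 4160 = 8P and P* = 520, Q* = 955.
Since 347 < 520, the ceiling is binding.
At P = 347: Qd = 3555 - 5·347 = 1820 and Qs = 3·347 - 605 = 436.
Only 436 units reach the market. On the demand curve, the marginal buyer's willingness to pay at Q = 436 is (3555 - 436)/5 = 623.8.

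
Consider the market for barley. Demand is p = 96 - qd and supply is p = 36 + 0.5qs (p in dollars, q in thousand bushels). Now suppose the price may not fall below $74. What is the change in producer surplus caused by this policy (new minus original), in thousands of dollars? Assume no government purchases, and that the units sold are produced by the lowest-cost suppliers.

Rearranging demand gives qd = 96 - p; rearranging supply gives qs = 2p - 72. Setting quantity demanded equal to quantity supplied, 96 - p = 2p - 72, gives p* = 56 and q* = 40.
Since 74 > 56, the floor is binding.
At p = 74: qd = 96 - 74 = 22 and qs = 2·74 - 72 = 76.
Producer surplus without the control is ½ · (56 - 36) · 40 = 400.
With the floor, 22 units are sold at 74. The supply price at q = 22 is 47, so PS = ½ · [(74 - 36) + (74 - 47)] · 22 = 715.
Change in producer surplus = 715 - 400 = 315.

315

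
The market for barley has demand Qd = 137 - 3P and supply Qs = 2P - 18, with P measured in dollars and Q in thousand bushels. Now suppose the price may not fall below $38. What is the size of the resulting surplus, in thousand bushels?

Without the control the market clears where 137 - 3P = 2P - 18, i.e. P* = 31 and Q* = 44.
Since 38 > 31, the floor is binding.
At P = 38: Qd = 137 - 3·38 = 23 and Qs = 2·38 - 18 = 58.
Surplus = Qs - Qd = 58 - 23 = 35.

35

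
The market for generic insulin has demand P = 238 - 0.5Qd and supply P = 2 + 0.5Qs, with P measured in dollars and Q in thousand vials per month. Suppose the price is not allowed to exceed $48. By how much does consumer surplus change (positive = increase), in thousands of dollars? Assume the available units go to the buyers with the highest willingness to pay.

1440

Rearranging demand gives Qd = 476 - 2P; rearranging supply gives Qs = 2P - 4. Equilibrium: 476 - 2P = 2P - 4, so 480 = 4P and P* = 120, Q* = 236.
Since 48 < 120, the ceiling is binding.
At P = 48: Qd = 476 - 2·48 = 380 and Qs = 2·48 - 4 = 92.
Consumer surplus without the control is ½ · (238 - 120) · 236 = 13924.
With the ceiling, 92 units are sold at 48 (assume they go to the highest-value buyers). The demand price at Q = 92 is 192, so CS = ½ · [(238 - 48) + (192 - 48)] · 92 = 15364.
Change in consumer surplus = 15364 - 13924 = 1440.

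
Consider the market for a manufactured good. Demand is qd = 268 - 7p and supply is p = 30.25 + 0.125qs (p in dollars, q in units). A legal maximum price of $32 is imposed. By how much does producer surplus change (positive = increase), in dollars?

Rearranging supply gives qs = 8p - 242. Setting quantity demanded equal to quantity supplied, 268 - 7p = 8p - 242, gives p* = 34 and q* = 30.
The ceiling of 32 is below the equilibrium price 34, so it binds.
At p = 32: qd = 268 - 7·32 = 44 and qs = 8·32 - 242 = 14.
Producer surplus without the control is ½ · (34 - 30.25) · 30 = 56.25.
With the ceiling, producers sell 14 units at 32, so PS = ½ · (32 - 30.25) · 14 = 12.25.
Change in producer surplus = 12.25 - 56.25 = -44.

-44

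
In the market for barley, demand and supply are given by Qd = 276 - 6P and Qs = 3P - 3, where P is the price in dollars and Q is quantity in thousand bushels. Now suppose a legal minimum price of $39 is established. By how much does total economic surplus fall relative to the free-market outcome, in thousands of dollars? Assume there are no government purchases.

Setting quantity demanded equal to quantity supplied, 276 - 6P = 3P - 3, gives P* = 31 and Q* = 90.
The floor of 39 is above the equilibrium price 31, so it binds.
At P = 39: Qd = 276 - 6·39 = 42 and Qs = 3·39 - 3 = 114.
Quantity traded falls to 42. At Q = 42 the demand price is (276 - 42)/6 = 39 and the supply price is (3 + 42)/3 = 15.
Deadweight loss = ½ · (39 - 15) · (90 - 42) = ½ · 24 · 48 = 576.

576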